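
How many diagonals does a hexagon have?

Total line segments between 6 vertices = C(6,2) = 15.
Subtract the 6 sides: 15 - 6 = 9 diagonals.

9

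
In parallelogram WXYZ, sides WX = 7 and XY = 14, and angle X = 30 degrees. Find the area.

Area = 7 * 14 * sin(30°) = 98 * 1/2 = 49

49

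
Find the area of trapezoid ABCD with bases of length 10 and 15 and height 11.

Area of a trapezoid = (base1 + base2) * height / 2
Area = (10 + 15) * 11 / 2
Area = 25 * 11 / 2
Area = 275 / 2
Area = 275/2

275/2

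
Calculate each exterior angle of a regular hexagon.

Each exterior angle of a regular n-gon is 360 / n.
For n = 6: 360 / 6 = 60 degrees.

60 degrees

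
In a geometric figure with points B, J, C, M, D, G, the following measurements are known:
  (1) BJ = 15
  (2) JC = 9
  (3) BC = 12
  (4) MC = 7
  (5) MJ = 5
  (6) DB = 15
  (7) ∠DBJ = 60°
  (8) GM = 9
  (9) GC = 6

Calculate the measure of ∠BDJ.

Step 1: By the law of cosines on triangle DBJ: DJ² = 15² + 15² − 2·15·15·cos(60°) = 225, so DJ = 15.
Step 2: By the inverse law of cosines on triangle BDJ: cos(∠BDJ) = (15² + 15² − 15²) / (2·15·15) = 225/450 = 0.5, so ∠BDJ = 60°.

Therefore, the measure of angle ∠BDJ = 60°.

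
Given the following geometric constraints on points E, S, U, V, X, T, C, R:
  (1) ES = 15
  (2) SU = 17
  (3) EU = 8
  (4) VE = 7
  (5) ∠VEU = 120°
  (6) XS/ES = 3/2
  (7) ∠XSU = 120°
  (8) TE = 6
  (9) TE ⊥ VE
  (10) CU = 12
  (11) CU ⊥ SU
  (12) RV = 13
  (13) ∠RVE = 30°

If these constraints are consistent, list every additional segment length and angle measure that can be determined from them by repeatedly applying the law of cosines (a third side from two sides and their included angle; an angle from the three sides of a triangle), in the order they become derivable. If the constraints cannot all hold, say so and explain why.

The constraints are consistent. Derivable facts, in order:
After 1 step:
- ER ≈ 7.77
- SC ≈ 20.81
- UV = 13
- UX ≈ 34.32
- VT = √85
- ∠ESU = 28.07°
- ∠EUS = 61.93°
- ∠SEU = 90°
After 2 steps:
- ∠CSU = 35.22°
- ∠ERV = 26.77°
- ∠ETV = 49.4°
- ∠EUV = 27.8°
- ∠EVT = 40.6°
- ∠EVU = 32.2°
- ∠REV = 123.23°
- ∠SCU = 54.78°
- ∠SUX = 34.6°
- ∠SXU = 25.4°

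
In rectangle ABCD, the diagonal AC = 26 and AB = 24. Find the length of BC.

The diagonal of a rectangle forms a right triangle with the two sides.
Rearranging the Pythagorean theorem: missing side = sqrt(d^2 - known^2).
= sqrt(676 - 576) = sqrt(100) = 10.

10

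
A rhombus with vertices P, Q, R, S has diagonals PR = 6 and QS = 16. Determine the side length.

In a rhombus, the diagonals bisect each other perpendicularly, creating four congruent right triangles.
Each triangle has legs 3 (half of 6) and 8 (half of 16).
The hypotenuse of each right triangle is a side of the rhombus:
side = sqrt(3^2 + 8^2) = sqrt(73)

sqrt(73)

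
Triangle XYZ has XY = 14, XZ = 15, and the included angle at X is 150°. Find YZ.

When two sides and the included angle are known, the law of cosines gives the third side.
c^2 = a^2 + b^2 - 2ab cos(C) generalizes the Pythagorean theorem to non-right triangles.
Here: YZ^2 = 196 + 225 - 420*(-sqrt(3)/2) = 210*sqrt(3) + 421
YZ = sqrt(210*sqrt(3) + 421)

sqrt(210*sqrt(3) + 421)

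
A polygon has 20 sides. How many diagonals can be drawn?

The number of diagonals in an n-gon is n(n - 3)/2.
For n = 20: 20(20 - 3)/2 = 20 × 17 / 2 = 170.

170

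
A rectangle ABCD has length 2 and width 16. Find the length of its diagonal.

A rectangle's diagonal splits it into two right triangles, with the diagonal as the hypotenuse.
By the Pythagorean theorem, d^2 = 2^2 + 16^2 = 260.
Therefore d = sqrt(260) = 2*sqrt(65).

2*sqrt(65)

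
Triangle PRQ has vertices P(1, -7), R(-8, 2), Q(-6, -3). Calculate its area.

The Shoelace formula computes the area from vertex coordinates by summing cross products.
For vertices (1,-7), (-8,2), (-6,-3):
Signed sum = 1*2 - -8*-7 + -8*-3 - -6*2 + -6*-7 - 1*-3
= -54 + 36 + 45 = 27
Area = (1/2)|27| = 27/2.

27/2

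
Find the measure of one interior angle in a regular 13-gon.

Each interior angle of a regular n-gon is (n - 2) * 180 / n.
For n = 13: (13 - 2) * 180 / 13 = 1980/13 = 1980/13 degrees.

1980/13 degrees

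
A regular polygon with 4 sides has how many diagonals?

Each of the 4 vertices connects to 1 non-adjacent vertices via diagonals.
Total connections = 4 × 1 = 4, but each diagonal is counted twice.
Number of diagonals = 4 / 2 = 2.

2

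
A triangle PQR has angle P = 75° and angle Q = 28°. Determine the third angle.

The interior angles sum to 180°: angle R = 180 - 75 - 28 = 77°.
The triangle is acute (angles 75°, 28°, 77°).

77 degrees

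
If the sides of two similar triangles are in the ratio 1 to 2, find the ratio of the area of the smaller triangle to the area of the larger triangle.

The ratio of areas of similar triangles equals the square of the side ratio.
Side ratio = 1:2
Area ratio = (1/2)^2 = 1/4 = 1:4

1:4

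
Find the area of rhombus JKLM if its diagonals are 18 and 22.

The diagonals of a rhombus divide it into four right triangles.
Each triangle has legs 18/ 2 = 9 and 22/2 = 11, so each has area (1/2)*9*11 = 99/2.
Four such triangles give total area = (d1 * d2) / 2 = 198.

198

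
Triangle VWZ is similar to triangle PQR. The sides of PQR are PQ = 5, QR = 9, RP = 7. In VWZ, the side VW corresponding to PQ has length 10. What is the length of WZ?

Similar triangles have proportional sides. Setting up the proportion:
VW / PQ = WZ / QR
10 / 5 = WZ / 9
WZ = 9 * 10 / 5 = 18.

18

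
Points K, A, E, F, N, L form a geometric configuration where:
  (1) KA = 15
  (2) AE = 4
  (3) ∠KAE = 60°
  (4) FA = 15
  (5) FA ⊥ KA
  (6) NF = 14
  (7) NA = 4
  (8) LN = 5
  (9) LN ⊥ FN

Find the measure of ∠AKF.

Step 1: By the law of cosines on triangle KAF: KF² = 15² + 15² − 2·15·15·cos(90°) = 450, so KF = 15·√2.
Step 2: By the inverse law of cosines on triangle AKF: cos(∠AKF) = (15² + (15·√2)² − 15²) / (2·15·15·√2) = 450/636.4 = 0.7071, so ∠AKF = 45°.

Therefore, the measure of angle ∠AKF = 45°.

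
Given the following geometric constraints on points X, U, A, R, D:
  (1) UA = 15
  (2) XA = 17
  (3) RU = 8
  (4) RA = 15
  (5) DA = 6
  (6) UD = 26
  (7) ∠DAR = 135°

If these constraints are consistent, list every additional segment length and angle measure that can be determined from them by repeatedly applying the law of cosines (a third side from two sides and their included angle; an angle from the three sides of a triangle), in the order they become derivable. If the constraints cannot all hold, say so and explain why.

These constraints are not satisfiable: by the triangle inequality in triangle AUD, (1) UA = 15 and (5) DA = 6 force UD ≤ 15 + 6 = 21, but (6) says UD = 26. No planar figure meets all of them, so nothing further can be derived.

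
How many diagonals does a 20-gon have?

The number of diagonals in an n-gon is n(n - 3)/2.
For n = 20: 20(20 - 3)/2 = 20 × 17 / 2 = 170.

170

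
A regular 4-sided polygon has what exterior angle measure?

Each exterior angle of a regular n-gon is 360 / n.
For n = 4: 360 / 4 = 90 degrees.

90 degrees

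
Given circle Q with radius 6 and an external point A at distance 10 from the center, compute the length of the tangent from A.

Let T be the point of tangency. Then QT ⊥ AT (radius ⊥ tangent).
In right triangle QTA: QA² = QT² + AT²
10² = 6² + AT²
AT² = 64, AT = 8

8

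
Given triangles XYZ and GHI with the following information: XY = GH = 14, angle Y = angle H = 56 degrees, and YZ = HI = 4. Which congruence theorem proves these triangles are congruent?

Consider the given information: XY = GH = 14, angle Y = angle H = 56 degrees, and YZ = HI = 4
This is not ASA or AAS: ASA requires two angles and the side between them. AAS requires two angles and a non-included side.
The correct criterion is SAS. Two pairs of corresponding sides and the included angle are equal (Side-Angle-Side).

SAS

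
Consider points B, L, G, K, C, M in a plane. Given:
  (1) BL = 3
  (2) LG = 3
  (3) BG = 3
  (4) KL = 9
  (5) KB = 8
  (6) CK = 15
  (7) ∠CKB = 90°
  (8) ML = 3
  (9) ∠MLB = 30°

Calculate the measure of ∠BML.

Step 1: By the law of cosines on triangle MLB: MB² = 3² + 3² − 2·3·3·cos(30°) = 2.41, so MB ≈ 1.55.
Step 2: By the inverse law of cosines on triangle BML: cos(∠BML) = (1.55² + 3² − 3²) / (2·1.55·3) = 2.41/9.32 = 0.2588, so ∠BML = 75°.

Therefore, the measure of angle ∠BML = 75°.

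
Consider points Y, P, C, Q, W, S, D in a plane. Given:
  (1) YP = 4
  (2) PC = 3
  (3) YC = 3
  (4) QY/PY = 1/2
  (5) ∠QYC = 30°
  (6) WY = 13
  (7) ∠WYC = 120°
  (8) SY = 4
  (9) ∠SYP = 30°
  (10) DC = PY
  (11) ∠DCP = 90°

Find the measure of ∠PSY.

Step 1: By the law of cosines on triangle SYP: SP² = 4² + 4² − 2·4·4·cos(30°) = 4.29, so SP ≈ 2.07.
Step 2: By the inverse law of cosines on triangle PSY: cos(∠PSY) = (2.07² + 4² − 4²) / (2·2.07·4) = 4.29/16.56 = 0.2588, so ∠PSY = 75°.

Therefore, the measure of angle ∠PSY = 75°.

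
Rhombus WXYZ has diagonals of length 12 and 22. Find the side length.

In a rhombus, the diagonals bisect each other perpendicularly, creating four congruent right triangles.
Each triangle has legs 6 (half of 12) and 11 (half of 22).
The hypotenuse of each right triangle is a side of the rhombus:
side = sqrt(6^2 + 11^2) = sqrt(157)

sqrt(157)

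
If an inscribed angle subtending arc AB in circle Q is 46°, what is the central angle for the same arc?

The inscribed angle theorem states that a central angle is always twice any inscribed angle that subtends the same arc.
Since the inscribed angle is 46°, the central angle = 2 × 46° = 92°.

92°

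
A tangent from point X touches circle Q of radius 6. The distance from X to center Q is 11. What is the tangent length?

The tangent, radius, and line from the external point to the center form a right triangle.
The right angle is where the tangent meets the radius.
By the Pythagorean theorem: tangent² + 6² = 11²
tangent² = 121 - 36 = 85
tangent = sqrt(85)

sqrt(85)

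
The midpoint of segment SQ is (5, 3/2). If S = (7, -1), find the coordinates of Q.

Using the midpoint formula: M = ((x1 + x2)/2, (y1 + y2)/2)
We know M = (5, 3/2) and S = (7, -1)
For x: 5 = (7 + x2)/2, so x2 = 2*5 - 7 = 3
For y: 3/2 = (-1 + y2)/2, so y2 = 2*3/2 - -1 = 4
Q = (3, 4)

(3, 4)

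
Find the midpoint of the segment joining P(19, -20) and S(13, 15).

The midpoint is the average of the coordinates:
x: (19 + 13)/2 = 16
y: (-20 + 15)/2 = -5/2
Midpoint = (16, -5/2)

(16, -5/2)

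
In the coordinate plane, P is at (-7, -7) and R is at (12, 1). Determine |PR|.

d = sqrt((19)^2 + (8)^2) = sqrt(425) = 5*sqrt(17)

5*sqrt(17)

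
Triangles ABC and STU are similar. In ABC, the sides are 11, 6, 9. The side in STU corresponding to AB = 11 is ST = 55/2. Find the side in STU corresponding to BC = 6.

k = 55/2/11 = 5/2. TU = 5/2 * 6 = 15.

15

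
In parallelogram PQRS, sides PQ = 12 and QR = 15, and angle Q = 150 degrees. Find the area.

The area of a parallelogram equals the product of two adjacent sides times the sine of the included angle.
This is because the height equals 15 * sin(150°) = 15/2.
Area = 12 * 15/2 = 90

90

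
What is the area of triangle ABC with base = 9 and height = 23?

A triangle's area is half the area of a rectangle with the same base and height.
Area = (1/2) * 9 * 23 = 207/2.

207/2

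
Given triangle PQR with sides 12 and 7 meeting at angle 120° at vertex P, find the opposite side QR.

By the law of cosines: QR^2 = PQ^2 + PR^2 - 2*PQ*PR*cos(P)
QR^2 = 12^2 + 7^2 - 2*12*7*cos(120°)
QR^2 = 144 + 49 - 168*(-1/2)
QR^2 = 277
QR = sqrt(277)

sqrt(277)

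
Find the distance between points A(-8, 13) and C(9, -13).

The horizontal distance is |9 - -8| = 17 and the vertical distance is |-13 - 13| = 26.
By the Pythagorean theorem, d = sqrt(17^2 + 26^2) = sqrt(965).

sqrt(965)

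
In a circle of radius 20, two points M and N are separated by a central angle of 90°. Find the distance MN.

Chord length = 2r sin(θ/2)
= 2 × 20 × sin(90°/2)
= 2 × 20 × sin(45°)
= 20*sqrt(2)

20*sqrt(2)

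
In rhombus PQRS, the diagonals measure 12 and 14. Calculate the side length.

Half-diagonals are 6 and 7. side = sqrt(6^2 + 7^2) = sqrt(85)

sqrt(85)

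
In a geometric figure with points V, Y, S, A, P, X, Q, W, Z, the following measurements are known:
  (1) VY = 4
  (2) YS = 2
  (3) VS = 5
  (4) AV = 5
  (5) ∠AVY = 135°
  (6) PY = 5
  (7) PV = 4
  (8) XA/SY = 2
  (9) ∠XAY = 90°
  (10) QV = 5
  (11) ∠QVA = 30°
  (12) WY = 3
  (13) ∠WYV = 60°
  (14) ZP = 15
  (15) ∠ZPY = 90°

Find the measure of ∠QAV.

Step 1: By the law of cosines on triangle AVQ: AQ² = 5² + 5² − 2·5·5·cos(30°) = 6.7, so AQ ≈ 2.59.
Step 2: By the inverse law of cosines on triangle QAV: cos(∠QAV) = (2.59² + 5² − 5²) / (2·2.59·5) = 6.7/25.88 = 0.2588, so ∠QAV = 75°.

Therefore, the measure of angle ∠QAV = 75°.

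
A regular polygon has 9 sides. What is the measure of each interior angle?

Each interior angle of a regular n-gon is (n - 2) * 180 / n.
For n = 9: (9 - 2) * 180 / 9 = 1260/9 = 140 degrees.

140 degrees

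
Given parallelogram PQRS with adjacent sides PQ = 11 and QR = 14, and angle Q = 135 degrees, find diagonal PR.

Using the law of cosines:
d^2 = 11^2 + 14^2 - 2(11)(14)cos(135 degrees)
d^2 = 121 + 196 - 308*-sqrt(2)/2
d^2 = 154*sqrt(2) + 317
d = sqrt(154*sqrt(2) + 317)

sqrt(154*sqrt(2) + 317)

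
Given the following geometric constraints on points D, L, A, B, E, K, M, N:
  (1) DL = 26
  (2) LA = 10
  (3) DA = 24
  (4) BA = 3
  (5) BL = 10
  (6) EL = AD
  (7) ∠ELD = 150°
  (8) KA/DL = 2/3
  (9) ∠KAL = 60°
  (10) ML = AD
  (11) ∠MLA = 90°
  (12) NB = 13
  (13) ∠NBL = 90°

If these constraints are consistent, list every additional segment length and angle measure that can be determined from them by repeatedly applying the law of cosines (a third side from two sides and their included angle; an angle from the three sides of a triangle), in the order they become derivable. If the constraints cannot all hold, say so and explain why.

The constraints are consistent. Derivable facts, in order:
After 1 step:
- AM = 26
- DE ≈ 48.3
- LK ≈ 15.07
- LN ≈ 16.4
- ∠ABL = 81.37°
- ∠ADL = 22.62°
- ∠ALB = 17.25°
- ∠ALD = 67.38°
- ∠BAL = 81.37°
- ∠DAL = 90°
After 2 steps:
- ∠AKL = 35.08°
- ∠ALK = 84.92°
- ∠AML = 22.62°
- ∠BLN = 52.43°
- ∠BNL = 37.57°
- ∠DEL = 15.61°
- ∠EDL = 14.39°
- ∠LAM = 67.38°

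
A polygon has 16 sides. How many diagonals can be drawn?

The number of diagonals in an n-gon is n(n - 3)/2.
For n = 16: 16(16 - 3)/2 = 16 × 13 / 2 = 104.

104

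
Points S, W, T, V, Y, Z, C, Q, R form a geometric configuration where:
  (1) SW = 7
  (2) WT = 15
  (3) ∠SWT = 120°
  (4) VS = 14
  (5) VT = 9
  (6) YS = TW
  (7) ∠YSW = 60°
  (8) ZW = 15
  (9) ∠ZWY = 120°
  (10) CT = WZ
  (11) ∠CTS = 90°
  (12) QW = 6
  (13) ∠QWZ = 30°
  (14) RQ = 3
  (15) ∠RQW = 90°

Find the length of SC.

From the given relations: CT = WZ = 15.
Step 1: By the law of cosines on triangle SWT: ST² = 7² + 15² − 2·7·15·cos(120°) = 379, so ST ≈ 19.47.
Step 2: By the law of cosines on triangle STC: SC² = 19.47² + 15² − 2·19.47·15·cos(90°) = 604, so SC = 2·√151.

Therefore, the length of SC = 2·√151.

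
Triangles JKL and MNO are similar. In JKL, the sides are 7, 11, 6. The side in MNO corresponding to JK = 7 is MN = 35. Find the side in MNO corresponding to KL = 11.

Similar triangles have proportional sides. Setting up the proportion:
MN / JK = NO / KL
35 / 7 = NO / 11
NO = 11 * 35 / 7 = 55.

55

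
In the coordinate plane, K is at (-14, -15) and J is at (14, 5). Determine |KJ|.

d = sqrt((28)^2 + (20)^2) = sqrt(1184) = 4*sqrt(74)

4*sqrt(74)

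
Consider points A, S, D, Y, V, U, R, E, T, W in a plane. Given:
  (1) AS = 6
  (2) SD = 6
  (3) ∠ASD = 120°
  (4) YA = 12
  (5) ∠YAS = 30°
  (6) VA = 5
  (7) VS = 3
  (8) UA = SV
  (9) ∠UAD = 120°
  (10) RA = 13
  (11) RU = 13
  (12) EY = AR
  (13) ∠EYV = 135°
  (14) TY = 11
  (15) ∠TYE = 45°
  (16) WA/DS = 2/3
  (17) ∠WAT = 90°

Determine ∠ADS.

Step 1: By the law of cosines on triangle DSA: DA² = 6² + 6² − 2·6·6·cos(120°) = 108, so DA = 6·√3.
Step 2: By the inverse law of cosines on triangle ADS: cos(∠ADS) = ((6·√3)² + 6² − 6²) / (2·6·√3·6) = 108/124.71 = 0.866, so ∠ADS = 30°.

Therefore, the measure of angle ∠ADS = 30°.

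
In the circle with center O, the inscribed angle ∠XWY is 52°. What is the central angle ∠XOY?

Central angle = 2 × 52° = 104° (inscribed angle theorem).

104°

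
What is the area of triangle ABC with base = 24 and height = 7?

Area = (1/2)(24)(7) = 84

84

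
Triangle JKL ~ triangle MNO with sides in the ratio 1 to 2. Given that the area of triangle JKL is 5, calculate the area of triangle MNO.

For similar figures, the area ratio equals the square of the side ratio.
Side ratio (JKL to MNO) = 1:2, so area ratio = 1^2:2^2 = 1:4.
If the area of JKL is 5, then the area of MNO = 5 * (4/1) = 20.

20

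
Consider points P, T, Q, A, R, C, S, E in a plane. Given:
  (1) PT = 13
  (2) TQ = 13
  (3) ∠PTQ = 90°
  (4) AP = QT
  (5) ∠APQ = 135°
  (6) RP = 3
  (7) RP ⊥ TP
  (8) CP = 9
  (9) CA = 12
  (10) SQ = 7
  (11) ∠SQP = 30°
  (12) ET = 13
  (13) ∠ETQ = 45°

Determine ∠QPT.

Step 1: By the law of cosines on triangle PTQ: PQ² = 13² + 13² − 2·13·13·cos(90°) = 338, so PQ = 13·√2.
Step 2: By the inverse law of cosines on triangle QPT: cos(∠QPT) = ((13·√2)² + 13² − 13²) / (2·13·√2·13) = 338/478 = 0.7071, so ∠QPT = 45°.

Therefore, the measure of angle ∠QPT = 45°.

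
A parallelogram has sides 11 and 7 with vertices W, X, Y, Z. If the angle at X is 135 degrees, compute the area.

Area = a * b * sin(theta)
Area = 11 * 7 * sin(135 degrees)
Area = 77 * sqrt(2)/2
Area = 77*sqrt(2)/2

77*sqrt(2)/2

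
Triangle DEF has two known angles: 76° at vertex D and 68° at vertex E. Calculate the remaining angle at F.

angle F = 180 - 76 - 68 = 36 degrees.

36 degrees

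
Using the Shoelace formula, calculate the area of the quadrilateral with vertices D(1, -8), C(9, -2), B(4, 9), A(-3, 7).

Shoelace: sum of cross terms = 231, Area = (1/2)|231| = 231/2

231/2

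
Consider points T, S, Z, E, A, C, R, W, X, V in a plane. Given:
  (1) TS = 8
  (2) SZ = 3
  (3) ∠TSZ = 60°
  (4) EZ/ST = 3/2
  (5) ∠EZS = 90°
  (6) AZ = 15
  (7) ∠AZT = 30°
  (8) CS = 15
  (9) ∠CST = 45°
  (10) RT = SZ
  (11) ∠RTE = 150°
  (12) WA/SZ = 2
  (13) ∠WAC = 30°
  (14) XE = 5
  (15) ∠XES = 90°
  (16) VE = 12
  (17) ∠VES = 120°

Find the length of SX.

From the given relations: EZ = 3/2·ST = 3/2·8 = 12.
Step 1: By the law of cosines on triangle EZS: ES² = 12² + 3² − 2·12·3·cos(90°) = 153, so ES = 3·√17.
Step 2: By the law of cosines on triangle SEX: SX² = (3·√17)² + 5² − 2·3·√17·5·cos(90°) = 178, so SX = √178.

Therefore, the length of SX = √178.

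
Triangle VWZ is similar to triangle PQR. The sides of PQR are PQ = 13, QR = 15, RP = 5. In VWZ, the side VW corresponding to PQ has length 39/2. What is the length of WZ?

Similar triangles have proportional sides. Setting up the proportion:
VW / PQ = WZ / QR
39/2 / 13 = WZ / 15
WZ = 15 * 39/2 / 13 = 45/2.

45/2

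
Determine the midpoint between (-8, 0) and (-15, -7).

M = ((x₁ + x₂)/2, (y₁ + y₂)/2)
= ((-8 + -15)/2, (0 + -7)/2)
= (-23/2, -7/2) = (-23/2, -7/2)

(-23/2, -7/2)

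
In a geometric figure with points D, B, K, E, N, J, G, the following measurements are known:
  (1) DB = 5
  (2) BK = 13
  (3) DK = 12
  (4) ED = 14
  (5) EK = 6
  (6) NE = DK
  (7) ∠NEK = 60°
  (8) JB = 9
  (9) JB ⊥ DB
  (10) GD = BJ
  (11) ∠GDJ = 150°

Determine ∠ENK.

From the given relations: NE = DK = 12.
Step 1: By the law of cosines on triangle NEK: NK² = 12² + 6² − 2·12·6·cos(60°) = 108, so NK = 6·√3.
Step 2: By the inverse law of cosines on triangle ENK: cos(∠ENK) = (12² + (6·√3)² − 6²) / (2·12·6·√3) = 216/249.42 = 0.866, so ∠ENK = 30°.

Therefore, the measure of angle ∠ENK = 30°.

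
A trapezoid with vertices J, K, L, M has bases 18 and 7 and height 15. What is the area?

Area = (18 + 7) * 15 / 2 = 375 / 2 = 375/2

375/2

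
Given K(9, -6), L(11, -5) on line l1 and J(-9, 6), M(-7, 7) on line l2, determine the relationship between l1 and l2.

Slope of line 1: m1 = (-5 - -6)/(11 - 9) = 1/2 = 1/2
Slope of line 2: m2 = (7 - 6)/(-7 - -9) = 1/2 = 1/2
Two lines are parallel if and only if they have equal slopes (or both are vertical).
Here m1 = m2 = 1/2, confirming the lines are parallel.

Parallel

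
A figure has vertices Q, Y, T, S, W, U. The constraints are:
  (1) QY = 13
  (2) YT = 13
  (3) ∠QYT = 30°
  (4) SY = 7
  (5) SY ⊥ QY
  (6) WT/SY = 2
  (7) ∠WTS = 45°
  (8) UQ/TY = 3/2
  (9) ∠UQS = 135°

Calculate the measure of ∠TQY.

Step 1: By the law of cosines on triangle QYT: QT² = 13² + 13² − 2·13·13·cos(30°) = 45.28, so QT ≈ 6.73.
Step 2: By the inverse law of cosines on triangle TQY: cos(∠TQY) = (6.73² + 13² − 13²) / (2·6.73·13) = 45.28/174.96 = 0.2588, so ∠TQY = 75°.

Therefore, the measure of angle ∠TQY = 75°.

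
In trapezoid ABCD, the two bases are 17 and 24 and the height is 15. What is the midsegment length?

The midsegment of a trapezoid = (base1 + base2) / 2
midsegment = (17 + 24) / 2
midsegment = 41 / 2
midsegment = 41/2

41/2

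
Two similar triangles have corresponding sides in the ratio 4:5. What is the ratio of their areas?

The ratio of areas of similar triangles equals the square of the side ratio.
Side ratio = 4:5
Area ratio = (4/5)^2 = 16/25 = 16:25

16:25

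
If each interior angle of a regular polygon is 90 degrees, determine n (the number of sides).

Each interior angle of a regular n-gon is (n - 2) * 180 / n.
Setting this equal to 90:
(n - 2) * 180 / n = 90
Each exterior angle = 180 - 90 = 90 degrees.
Since exterior angles sum to 360: n = 360 / 90 = 4.

4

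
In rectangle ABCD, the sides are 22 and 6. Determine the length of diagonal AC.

d = sqrt(22^2 + 6^2) = sqrt(520) = 2*sqrt(130)

2*sqrt(130)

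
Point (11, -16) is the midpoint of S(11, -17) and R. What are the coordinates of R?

Using the midpoint formula: M = ((x1 + x2)/2, (y1 + y2)/2)
We know M = (11, -16) and S = (11, -17)
For x: 11 = (11 + x2)/2, so x2 = 2*11 - 11 = 11
For y: -16 = (-17 + y2)/2, so y2 = 2*-16 - -17 = -15
R = (11, -15)

(11, -15)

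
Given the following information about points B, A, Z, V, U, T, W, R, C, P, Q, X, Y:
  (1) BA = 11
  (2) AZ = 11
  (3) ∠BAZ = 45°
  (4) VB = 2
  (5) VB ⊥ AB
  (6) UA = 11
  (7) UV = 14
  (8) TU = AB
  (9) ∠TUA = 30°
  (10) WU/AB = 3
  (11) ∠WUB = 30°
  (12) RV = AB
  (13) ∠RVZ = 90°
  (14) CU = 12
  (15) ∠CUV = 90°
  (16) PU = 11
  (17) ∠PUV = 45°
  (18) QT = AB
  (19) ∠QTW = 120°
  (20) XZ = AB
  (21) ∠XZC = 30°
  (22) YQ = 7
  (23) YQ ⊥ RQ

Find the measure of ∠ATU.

From the given relations: TU = AB = 11.
Step 1: By the law of cosines on triangle TUA: TA² = 11² + 11² − 2·11·11·cos(30°) = 32.42, so TA ≈ 5.69.
Step 2: By the inverse law of cosines on triangle ATU: cos(∠ATU) = (5.69² + 11² − 11²) / (2·5.69·11) = 32.42/125.27 = 0.2588, so ∠ATU = 75°.

Therefore, the measure of angle ∠ATU = 75°.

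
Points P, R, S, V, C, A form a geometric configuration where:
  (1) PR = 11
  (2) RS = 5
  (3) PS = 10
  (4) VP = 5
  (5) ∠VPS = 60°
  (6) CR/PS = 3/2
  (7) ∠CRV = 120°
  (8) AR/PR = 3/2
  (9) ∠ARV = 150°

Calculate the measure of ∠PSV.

Step 1: By the law of cosines on triangle SPV: SV² = 10² + 5² − 2·10·5·cos(60°) = 75, so SV = 5·√3.
Step 2: By the inverse law of cosines on triangle PSV: cos(∠PSV) = (10² + (5·√3)² − 5²) / (2·10·5·√3) = 150/173.21 = 0.866, so ∠PSV = 30°.

Therefore, the measure of angle ∠PSV = 30°.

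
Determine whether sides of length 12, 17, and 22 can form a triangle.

Check all three triangle inequalities:
12 + 17 = 29 > 22 ✓
12 + 22 = 34 > 17 ✓
17 + 22 = 39 > 12 ✓
All conditions hold, so these sides form a valid triangle.

Yes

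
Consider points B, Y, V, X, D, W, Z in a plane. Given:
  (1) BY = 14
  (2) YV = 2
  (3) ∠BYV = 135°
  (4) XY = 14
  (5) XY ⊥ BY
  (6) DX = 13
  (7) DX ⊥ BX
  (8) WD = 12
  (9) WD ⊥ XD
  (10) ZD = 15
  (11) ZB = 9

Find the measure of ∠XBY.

Step 1: By the law of cosines on triangle BYX: BX² = 14² + 14² − 2·14·14·cos(90°) = 392, so BX = 14·√2.
Step 2: By the inverse law of cosines on triangle XBY: cos(∠XBY) = ((14·√2)² + 14² − 14²) / (2·14·√2·14) = 392/554.37 = 0.7071, so ∠XBY = 45°.

Therefore, the measure of angle ∠XBY = 45°.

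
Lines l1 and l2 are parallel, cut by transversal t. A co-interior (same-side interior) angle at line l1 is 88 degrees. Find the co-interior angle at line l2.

Co-interior angles (same-side interior) formed by parallel lines and a transversal are supplementary (sum to 180 degrees).
The given angle is 88 degrees.
The co-interior angle = 180 - 88 = 92 degrees.

92 degrees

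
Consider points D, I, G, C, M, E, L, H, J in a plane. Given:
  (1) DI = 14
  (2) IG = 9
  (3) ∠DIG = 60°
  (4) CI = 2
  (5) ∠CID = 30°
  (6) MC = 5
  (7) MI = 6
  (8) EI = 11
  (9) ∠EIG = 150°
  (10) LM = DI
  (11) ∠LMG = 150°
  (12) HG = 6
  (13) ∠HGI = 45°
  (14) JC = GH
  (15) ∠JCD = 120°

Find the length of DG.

Step 1: By the law of cosines on triangle DIG: DG² = 14² + 9² − 2·14·9·cos(60°) = 151, so DG = √151.

Therefore, the length of DG = √151.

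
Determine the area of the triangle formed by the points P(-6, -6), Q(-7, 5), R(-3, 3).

Using the Shoelace formula for a triangle:
Area = (1/2)|x0(y1 - y2) + x1(y2 - y0) + x2(y0 - y1)|
Area = (1/2)|-6(5 - 3) + -7(3 - -6) + -3(-6 - 5)|
Area = (1/2)|-12 + -63 + 33|
Area = (1/2)|-42|
Area = (1/2)(42)
Area = 21

21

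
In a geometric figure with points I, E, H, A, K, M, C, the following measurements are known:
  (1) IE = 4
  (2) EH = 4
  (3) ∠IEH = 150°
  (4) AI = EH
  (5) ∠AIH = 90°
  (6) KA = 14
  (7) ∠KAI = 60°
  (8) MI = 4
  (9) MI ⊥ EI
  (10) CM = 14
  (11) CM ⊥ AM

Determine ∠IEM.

Step 1: By the law of cosines on triangle EIM: EM² = 4² + 4² − 2·4·4·cos(90°) = 32, so EM = 4·√2.
Step 2: By the inverse law of cosines on triangle IEM: cos(∠IEM) = (4² + (4·√2)² − 4²) / (2·4·4·√2) = 32/45.25 = 0.7071, so ∠IEM = 45°.

Therefore, the measure of angle ∠IEM = 45°.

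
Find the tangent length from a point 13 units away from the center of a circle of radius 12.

The tangent, radius, and line from the external point to the center form a right triangle.
The right angle is where the tangent meets the radius.
By the Pythagorean theorem: tangent² + 12² = 13²
tangent² = 169 - 144 = 25
tangent = 5

5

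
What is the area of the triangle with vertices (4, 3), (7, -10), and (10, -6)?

The Shoelace formula computes the area from vertex coordinates by summing cross products.
For vertices (4,3), (7,-10), (10,-6):
Signed sum = 4*-10 - 7*3 + 7*-6 - 10*-10 + 10*3 - 4*-6
= -61 + 58 + 54 = 51
Area = (1/2)|51| = 51/2.

51/2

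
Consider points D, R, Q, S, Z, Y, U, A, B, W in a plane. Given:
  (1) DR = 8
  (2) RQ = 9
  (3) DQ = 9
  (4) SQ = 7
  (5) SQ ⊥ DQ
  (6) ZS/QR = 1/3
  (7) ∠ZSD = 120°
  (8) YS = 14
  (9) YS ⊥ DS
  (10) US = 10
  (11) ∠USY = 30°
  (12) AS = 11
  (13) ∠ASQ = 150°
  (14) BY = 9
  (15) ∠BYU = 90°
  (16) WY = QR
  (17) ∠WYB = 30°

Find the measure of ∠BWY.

From the given relations: WY = QR = 9.
Step 1: By the law of cosines on triangle WYB: WB² = 9² + 9² − 2·9·9·cos(30°) = 21.7, so WB ≈ 4.66.
Step 2: By the inverse law of cosines on triangle BWY: cos(∠BWY) = (4.66² + 9² − 9²) / (2·4.66·9) = 21.7/83.86 = 0.2588, so ∠BWY = 75°.

Therefore, the measure of angle ∠BWY = 75°.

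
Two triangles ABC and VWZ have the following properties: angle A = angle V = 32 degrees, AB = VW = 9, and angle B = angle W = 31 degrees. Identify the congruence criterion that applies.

Consider the given information: angle A = angle V = 32 degrees, AB = VW = 9, and angle B = angle W = 31 degrees
This is not SAS or HL: SAS requires two sides and the included angle between them. HL only applies to right triangles with matching hypotenuse and leg.
The correct criterion is ASA. Two pairs of corresponding angles and the included side are equal (Angle-Side-Angle).

ASA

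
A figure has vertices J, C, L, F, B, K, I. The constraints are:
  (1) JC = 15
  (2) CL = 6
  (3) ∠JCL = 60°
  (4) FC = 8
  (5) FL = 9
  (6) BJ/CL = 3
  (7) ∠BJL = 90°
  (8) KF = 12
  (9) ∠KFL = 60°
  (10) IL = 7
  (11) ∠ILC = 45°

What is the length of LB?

From the given relations: BJ = 3·CL = 3·6 = 18.
Step 1: By the law of cosines on triangle LCJ: LJ² = 6² + 15² − 2·6·15·cos(60°) = 171, so LJ = 3·√19.
Step 2: By the law of cosines on triangle LJB: LB² = (3·√19)² + 18² − 2·3·√19·18·cos(90°) = 495, so LB = 3·√55.

Therefore, the length of LB = 3·√55.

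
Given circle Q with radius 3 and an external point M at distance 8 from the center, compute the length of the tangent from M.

The tangent, radius, and line from the external point to the center form a right triangle.
The right angle is where the tangent meets the radius.
By the Pythagorean theorem: tangent² + 3² = 8²
tangent² = 64 - 9 = 55
tangent = sqrt(55)

sqrt(55)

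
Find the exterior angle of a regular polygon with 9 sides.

Each exterior angle of a regular n-gon is 360 / n.
For n = 9: 360 / 9 = 40 degrees.

40 degrees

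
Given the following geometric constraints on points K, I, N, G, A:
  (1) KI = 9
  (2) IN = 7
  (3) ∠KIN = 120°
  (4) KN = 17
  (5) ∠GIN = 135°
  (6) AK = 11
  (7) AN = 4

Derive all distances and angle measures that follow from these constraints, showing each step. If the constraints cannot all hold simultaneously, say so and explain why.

These constraints are not satisfiable: by the triangle inequality in triangle AKN, (6) AK = 11 and (7) AN = 4 force KN ≤ 11 + 4 = 15, but (4) says KN = 17. No planar figure meets all of them, so nothing further can be derived.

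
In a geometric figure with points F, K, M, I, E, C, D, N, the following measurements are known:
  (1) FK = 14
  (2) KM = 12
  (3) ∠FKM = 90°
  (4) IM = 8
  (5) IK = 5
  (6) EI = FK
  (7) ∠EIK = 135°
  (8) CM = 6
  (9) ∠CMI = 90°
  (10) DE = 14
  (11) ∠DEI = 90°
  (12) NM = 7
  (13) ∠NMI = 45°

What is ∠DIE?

From the given relations: EI = FK = 14.
Step 1: By the law of cosines on triangle IED: ID² = 14² + 14² − 2·14·14·cos(90°) = 392, so ID = 14·√2.
Step 2: By the inverse law of cosines on triangle DIE: cos(∠DIE) = ((14·√2)² + 14² − 14²) / (2·14·√2·14) = 392/554.37 = 0.7071, so ∠DIE = 45°.

Therefore, the measure of angle ∠DIE = 45°.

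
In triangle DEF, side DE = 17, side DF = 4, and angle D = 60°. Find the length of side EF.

By the law of cosines: EF^2 = DE^2 + DF^2 - 2*DE*DF*cos(D)
EF^2 = 17^2 + 4^2 - 2*17*4*cos(60°)
EF^2 = 289 + 16 - 136*(1/2)
EF^2 = 237
EF = sqrt(237)

sqrt(237)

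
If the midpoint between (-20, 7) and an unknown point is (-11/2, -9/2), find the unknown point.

Using the midpoint formula: M = ((x1 + x2)/2, (y1 + y2)/2)
We know M = (-11/2, -9/2) and A = (-20, 7)
For x: -11/2 = (-20 + x2)/2, so x2 = 2*-11/2 - -20 = 9
For y: -9/2 = (7 + y2)/2, so y2 = 2*-9/2 - 7 = -16
C = (9, -16)

(9, -16)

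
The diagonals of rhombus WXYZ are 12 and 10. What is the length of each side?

Half-diagonals are 6 and 5. side = sqrt(6^2 + 5^2) = sqrt(61)

sqrt(61)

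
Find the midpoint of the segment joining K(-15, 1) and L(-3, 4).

The midpoint is the point halfway along the segment.
Move half the horizontal distance: -15 + (-3 - -15)/2 = -15 + 12/2 = -9
Move half the vertical distance: 1 + (4 - 1)/2 = 1 + 3/2 = 5/2
Midpoint = (-9, 5/2)

(-9, 5/2)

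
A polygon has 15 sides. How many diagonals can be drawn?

The number of diagonals in an n-gon is n(n - 3)/2.
For n = 15: 15(15 - 3)/2 = 15 × 12 / 2 = 90.

90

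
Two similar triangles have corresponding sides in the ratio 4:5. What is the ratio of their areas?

The ratio of areas of similar triangles equals the square of the side ratio.
Side ratio = 4:5
Area ratio = (4/5)^2 = 16/25 = 16:25

16:25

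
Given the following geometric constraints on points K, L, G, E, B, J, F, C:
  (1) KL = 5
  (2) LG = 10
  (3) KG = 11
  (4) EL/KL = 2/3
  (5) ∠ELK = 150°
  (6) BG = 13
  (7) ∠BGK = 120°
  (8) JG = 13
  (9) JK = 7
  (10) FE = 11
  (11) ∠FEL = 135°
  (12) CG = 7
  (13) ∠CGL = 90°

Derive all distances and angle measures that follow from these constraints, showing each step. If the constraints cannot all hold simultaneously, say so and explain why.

The constraints are consistent.

From the given relations:
  EL = 2/3·KL = 2/3·5 ≈ 3.33

Step 1: From KL = 5, LE = 3.33, and ∠KLE = 150°, by the law of cosines:
  KE² = KL² + LE² - 2·KL·LE·cos(150°) = 25 + 11.11 + 28.87 = 64.98
  KE ≈ 8.06

Step 2: From KG = 11, GB = 13, and ∠KGB = 120°, by the law of cosines:
  KB² = KG² + GB² - 2·KG·GB·cos(120°) = 121 + 169 + 143 = 433
  KB ≈ 20.81

Step 3: From LE = 3.33, EF = 11, and ∠LEF = 135°, by the law of cosines:
  LF² = LE² + EF² - 2·LE·EF·cos(135°) = 11.11 + 121 + 51.85 = 184
  LF ≈ 13.56

Step 4: From LG = 10, GC = 7, and ∠LGC = 90°, by the law of cosines:
  LC² = LG² + GC² - 2·LG·GC·cos(90°) = 100 + 49 - 0 = 149
  LC = √149

Step 5: From KG = 11, KJ = 7, GJ = 13, by the inverse law of cosines:
  cos(∠GKJ) = (KG² + KJ² - GJ²) / (2·KG·KJ)
  ∠GKJ = 89.63°

Step 6: From KG = 11, KL = 5, GL = 10, by the inverse law of cosines:
  cos(∠GKL) = (KG² + KL² - GL²) / (2·KG·KL)
  ∠GKL = 65.28°

Step 7: From LG = 10, LK = 5, GK = 11, by the inverse law of cosines:
  cos(∠GLK) = (LG² + LK² - GK²) / (2·LG·LK)
  ∠GLK = 87.71°

Step 8: From GJ = 13, GK = 11, JK = 7, by the inverse law of cosines:
  cos(∠JGK) = (GJ² + GK² - JK²) / (2·GJ·GK)
  ∠JGK = 32.58°

Step 9: From GK = 11, GL = 10, KL = 5, by the inverse law of cosines:
  cos(∠KGL) = (GK² + GL² - KL²) / (2·GK·GL)
  ∠KGL = 27.01°

Step 10: From JG = 13, JK = 7, GK = 11, by the inverse law of cosines:
  cos(∠GJK) = (JG² + JK² - GK²) / (2·JG·JK)
  ∠GJK = 57.79°

Step 11: From KB = 20.81, KG = 11, BG = 13, by the inverse law of cosines:
  cos(∠BKG) = (KB² + KG² - BG²) / (2·KB·KG)
  ∠BKG = 32.75°

Step 12: From KE = 8.06, KL = 5, EL = 3.33, by the inverse law of cosines:
  cos(∠EKL) = (KE² + KL² - EL²) / (2·KE·KL)
  ∠EKL = 11.93°

Step 13: From LC = √149, LG = 10, CG = 7, by the inverse law of cosines:
  cos(∠CLG) = (LC² + LG² - CG²) / (2·LC·LG)
  ∠CLG = 34.99°

Step 14: From LE = 3.33, LF = 13.56, EF = 11, by the inverse law of cosines:
  cos(∠ELF) = (LE² + LF² - EF²) / (2·LE·LF)
  ∠ELF = 34.99°

Step 15: From EK = 8.06, EL = 3.33, KL = 5, by the inverse law of cosines:
  cos(∠KEL) = (EK² + EL² - KL²) / (2·EK·EL)
  ∠KEL = 18.07°

Step 16: From BG = 13, BK = 20.81, GK = 11, by the inverse law of cosines:
  cos(∠GBK) = (BG² + BK² - GK²) / (2·BG·BK)
  ∠GBK = 27.25°

Step 17: From FE = 11, FL = 13.56, EL = 3.33, by the inverse law of cosines:
  cos(∠EFL) = (FE² + FL² - EL²) / (2·FE·FL)
  ∠EFL = 10.01°

Step 18: From CG = 7, CL = √149, GL = 10, by the inverse law of cosines:
  cos(∠GCL) = (CG² + CL² - GL²) / (2·CG·CL)
  ∠GCL = 55.01°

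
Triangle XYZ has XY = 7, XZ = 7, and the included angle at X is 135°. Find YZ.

When two sides and the included angle are known, the law of cosines gives the third side.
c^2 = a^2 + b^2 - 2ab cos(C) generalizes the Pythagorean theorem to non-right triangles.
Here: YZ^2 = 49 + 49 - 98*(-sqrt(2)/2) = 49*sqrt(2) + 98
YZ = 7*sqrt(sqrt(2) + 2)

7*sqrt(sqrt(2) + 2)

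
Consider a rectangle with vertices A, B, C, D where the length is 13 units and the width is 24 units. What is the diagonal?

d = sqrt(13^2 + 24^2) = sqrt(745)

sqrt(745)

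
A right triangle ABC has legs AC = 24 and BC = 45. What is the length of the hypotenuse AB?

AB = sqrt(24^2 + 45^2) = sqrt(2601) = 51

51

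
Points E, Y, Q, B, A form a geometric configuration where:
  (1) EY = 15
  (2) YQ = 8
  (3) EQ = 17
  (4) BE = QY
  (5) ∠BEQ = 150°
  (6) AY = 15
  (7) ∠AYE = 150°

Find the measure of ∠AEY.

Step 1: By the law of cosines on triangle EYA: EA² = 15² + 15² − 2·15·15·cos(150°) = 839.71, so EA ≈ 28.98.
Step 2: By the inverse law of cosines on triangle AEY: cos(∠AEY) = (28.98² + 15² − 15²) / (2·28.98·15) = 839.71/869.33 = 0.9659, so ∠AEY = 15°.

Therefore, the measure of angle ∠AEY = 15°.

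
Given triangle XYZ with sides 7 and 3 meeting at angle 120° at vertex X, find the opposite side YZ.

Law of cosines: YZ^2 = 7^2 + 3^2 - 2(7)(3)cos(120°) = 79, so YZ = sqrt(79).

sqrt(79)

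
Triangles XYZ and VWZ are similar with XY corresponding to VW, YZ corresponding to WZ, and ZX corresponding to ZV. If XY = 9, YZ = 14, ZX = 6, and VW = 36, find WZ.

Similar triangles have proportional sides. Setting up the proportion:
VW / XY = WZ / YZ
36 / 9 = WZ / 14
WZ = 14 * 36 / 9 = 56.

56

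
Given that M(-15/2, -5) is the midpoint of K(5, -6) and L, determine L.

Using the midpoint formula: M = ((x1 + x2)/2, (y1 + y2)/2)
We know M = (-15/2, -5) and K = (5, -6)
For x: -15/2 = (5 + x2)/2, so x2 = 2*-15/2 - 5 = -20
For y: -5 = (-6 + y2)/2, so y2 = 2*-5 - -6 = -4
L = (-20, -4)

(-20, -4)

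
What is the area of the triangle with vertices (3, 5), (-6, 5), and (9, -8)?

Shoelace: Area = (1/2)|3(5--8) + -6(-8-5) + 9(5-5)| = (1/2)(117) = 117/2

117/2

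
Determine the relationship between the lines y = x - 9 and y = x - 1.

Slope of line 1: m1 = 1
Slope of line 2: m2 = 1
Since m1 = m2 = 1, the lines are parallel.

Parallel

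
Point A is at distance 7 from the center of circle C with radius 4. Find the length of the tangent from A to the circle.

Let T be the point of tangency. Then CT ⊥ AT (radius ⊥ tangent).
In right triangle CTA: CA² = CT² + AT²
7² = 4² + AT²
AT² = 33, AT = sqrt(33)

sqrt(33)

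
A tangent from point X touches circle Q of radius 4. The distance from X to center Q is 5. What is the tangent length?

Let T be the point of tangency. Then QT ⊥ XT (radius ⊥ tangent).
In right triangle QTX: QX² = QT² + XT²
5² = 4² + XT²
XT² = 9, XT = 3

3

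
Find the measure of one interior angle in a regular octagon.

Each interior angle of a regular n-gon is (n - 2) * 180 / n.
For n = 8: (8 - 2) * 180 / 8 = 1080/8 = 135 degrees.

135 degrees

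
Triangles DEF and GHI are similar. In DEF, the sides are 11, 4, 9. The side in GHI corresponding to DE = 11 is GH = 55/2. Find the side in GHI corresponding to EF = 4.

k = 55/2/11 = 5/2. HI = 5/2 * 4 = 10.

10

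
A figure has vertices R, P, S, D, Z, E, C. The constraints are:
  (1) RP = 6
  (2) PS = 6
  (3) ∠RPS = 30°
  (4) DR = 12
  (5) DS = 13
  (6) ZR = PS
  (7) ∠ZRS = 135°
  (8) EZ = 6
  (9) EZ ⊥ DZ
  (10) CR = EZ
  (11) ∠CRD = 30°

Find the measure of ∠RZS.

From the given relations: ZR = PS = 6.
Step 1: By the law of cosines on triangle SPR: SR² = 6² + 6² − 2·6·6·cos(30°) = 9.65, so SR ≈ 3.11.
Step 2: By the law of cosines on triangle ZRS: ZS² = 6² + 3.11² − 2·6·3.11·cos(135°) = 72, so ZS = 6·√2.
Step 3: By the inverse law of cosines on triangle RZS: cos(∠RZS) = (6² + (6·√2)² − 3.11²) / (2·6·6·√2) = 98.35/101.82 = 0.9659, so ∠RZS = 15°.

Therefore, the measure of angle ∠RZS = 15°.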